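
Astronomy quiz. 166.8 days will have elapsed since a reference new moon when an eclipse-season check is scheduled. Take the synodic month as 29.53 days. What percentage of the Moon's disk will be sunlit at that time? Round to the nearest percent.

80%

166.8 d spans 5 complete synodic months (5 × 29.53 = 147.65 d) plus 19.15 d.
Phase angle: θ = 360°·(19.15 d)/(29.53 d) = 233.5°.
With cos θ = (-0.595), the lit fraction is (1 − (-0.595))/2 ≈ 0.798, so 80%.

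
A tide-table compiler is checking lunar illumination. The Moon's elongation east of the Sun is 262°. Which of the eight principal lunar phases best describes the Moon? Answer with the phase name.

last quarter

262° lies in the last quarter sector of the 8-phase cycle.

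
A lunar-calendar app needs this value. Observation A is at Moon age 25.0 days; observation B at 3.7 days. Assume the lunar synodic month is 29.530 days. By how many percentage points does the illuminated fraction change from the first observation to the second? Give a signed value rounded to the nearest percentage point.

-7 percentage points

First observation: θ = 360°·25.0/29.530 = 304.8°, so f = 0.215.
Second observation: θ = 45.1°, f = 0.147.
Δf = 0.147 − 0.215 = -0.068, i.e. -7 pp.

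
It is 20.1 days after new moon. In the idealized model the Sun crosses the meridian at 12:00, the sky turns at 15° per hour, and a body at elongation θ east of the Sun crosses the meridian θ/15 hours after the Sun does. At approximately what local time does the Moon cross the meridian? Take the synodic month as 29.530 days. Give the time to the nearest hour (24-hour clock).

Elongation θ = 360° × 20.1/29.530 ≈ 245.0°.
The Moon trails the Sun by θ/15 = 245.0/15 ≈ 16.34 hours.
12:00 + 16.34 h ≈ 04:20 → 04:00 to the nearest hour.

04:00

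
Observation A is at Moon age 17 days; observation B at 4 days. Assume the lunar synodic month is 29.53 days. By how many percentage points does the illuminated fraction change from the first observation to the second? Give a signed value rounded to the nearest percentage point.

-77 pp

First observation: θ = 360°·17/29.53 = 207.2°, so f = 0.945.
Second observation: θ = 48.8°, f = 0.170.
Δf = 0.170 − 0.945 = -0.774, i.e. -77 pp.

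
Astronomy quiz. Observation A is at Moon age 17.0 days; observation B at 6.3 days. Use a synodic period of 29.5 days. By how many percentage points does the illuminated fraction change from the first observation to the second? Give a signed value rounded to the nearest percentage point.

-56 pp

θ₁ = 360° × 17.0/29.5 = 207.5°, f₁ = (1 − cos θ₁)/2 = 0.944.
θ₂ = 360° × 6.3/29.5 = 76.9°, f₂ = (1 − cos θ₂)/2 = 0.387.
Change = f₂ − f₁ = -0.557 → -56 percentage points.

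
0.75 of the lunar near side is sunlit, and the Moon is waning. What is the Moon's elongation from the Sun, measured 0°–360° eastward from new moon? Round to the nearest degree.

cos θ = 1 − 2f = -0.500, giving a principal value of 120.0°.
Since the Moon is past full (waning), take the reflex angle: θ = 360° − 120.0° = 240.0°.

240°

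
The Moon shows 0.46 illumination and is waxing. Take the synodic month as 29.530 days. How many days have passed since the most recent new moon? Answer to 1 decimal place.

7.0 days

Invert f = (1 − cos θ)/2 to get cos θ = 1 − 2(0.46) = 0.080, hence θ₀ = arccos 0.080 = 85.4°.
Waxing ⇒ before full, so θ = 85.4°.
At 360°/29.530 d per day, 85.4° corresponds to 7.01 days.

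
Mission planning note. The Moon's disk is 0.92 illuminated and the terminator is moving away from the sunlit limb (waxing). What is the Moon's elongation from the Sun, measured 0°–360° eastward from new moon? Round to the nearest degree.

147°

cos θ = 1 − 2f = -0.840, giving a principal value of 147.1°.
Waxing ⇒ before full, so θ = 147.1°.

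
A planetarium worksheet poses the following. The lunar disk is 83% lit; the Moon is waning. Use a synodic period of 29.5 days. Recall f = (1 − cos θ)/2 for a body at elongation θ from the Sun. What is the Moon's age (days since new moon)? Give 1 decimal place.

Invert f = (1 − cos θ)/2 to get cos θ = 1 − 2(0.83) = -0.660, hence θ₀ = arccos -0.660 = 131.3°.
Since the Moon is past full (waning), take the reflex angle: θ = 360° − 131.3° = 228.7°.
At 360°/29.5 d per day, 228.7° corresponds to 18.74 days.

18.7 days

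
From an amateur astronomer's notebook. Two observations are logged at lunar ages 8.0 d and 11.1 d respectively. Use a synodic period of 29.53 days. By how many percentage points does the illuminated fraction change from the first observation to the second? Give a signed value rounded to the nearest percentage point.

θ₁ = 360° × 8.0/29.53 = 97.5°, f₁ = (1 − cos θ₁)/2 = 0.566.
θ₂ = 360° × 11.1/29.53 = 135.3°, f₂ = (1 − cos θ₂)/2 = 0.856.
Change = f₂ − f₁ = +0.290 → +29 percentage points.

+29 percentage points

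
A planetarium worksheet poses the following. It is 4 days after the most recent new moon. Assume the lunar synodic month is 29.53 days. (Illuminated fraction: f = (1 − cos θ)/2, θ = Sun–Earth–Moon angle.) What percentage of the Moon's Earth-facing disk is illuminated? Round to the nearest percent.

Elongation θ = 360° × 4/29.53 ≈ 48.8°.
Illuminated fraction = (1 − cos 48.8°)/2 = (1 − 0.659)/2 ≈ 0.170, so 17%.

17%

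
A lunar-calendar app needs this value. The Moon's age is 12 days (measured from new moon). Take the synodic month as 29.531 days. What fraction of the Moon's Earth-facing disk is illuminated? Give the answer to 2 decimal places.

Phase angle: θ = 360°·(12 d)/(29.531 d) = 146.3°.
With cos θ = (-0.832), the lit fraction is (1 − (-0.832))/2 ≈ 0.916.

0.92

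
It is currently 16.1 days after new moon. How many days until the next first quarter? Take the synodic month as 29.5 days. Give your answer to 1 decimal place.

First quarter is 0.25 of the way through the cycle: age 0.25 × 29.5 = 7.375 d.
This lunation's first quarter (7.375 d) has passed, so add one period: 36.875 − 16.1 = 20.775 days.

20.8 days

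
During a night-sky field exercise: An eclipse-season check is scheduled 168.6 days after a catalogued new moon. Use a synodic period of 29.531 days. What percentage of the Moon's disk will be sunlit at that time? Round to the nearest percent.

168.6 d spans 5 complete synodic months (5 × 29.531 = 147.66 d) plus 20.94 d.
The Moon has covered 20.94/29.531 of its cycle, so θ ≈ 360° × 20.94/29.531 = 255.3°.
With cos θ = (-0.253), the lit fraction is (1 − (-0.253))/2 ≈ 0.627, so 63%.

63%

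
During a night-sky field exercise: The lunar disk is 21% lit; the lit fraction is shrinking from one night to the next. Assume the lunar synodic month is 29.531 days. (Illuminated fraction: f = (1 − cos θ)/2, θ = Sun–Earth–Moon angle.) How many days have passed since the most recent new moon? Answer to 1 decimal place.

Invert f = (1 − cos θ)/2 to get cos θ = 1 − 2(0.21) = 0.580, hence θ₀ = arccos 0.580 = 54.5°.
Waning ⇒ past full, so θ = 360° − 54.5° = 305.5°.
Age = 29.531 × 305.5°/360° ≈ 25.06 days.

25.1 days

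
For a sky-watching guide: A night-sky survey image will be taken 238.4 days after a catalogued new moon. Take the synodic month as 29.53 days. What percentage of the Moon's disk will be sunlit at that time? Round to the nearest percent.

5%

Reduce mod P: 238.4 − 8×29.53 = 2.16 d into the current lunation.
Phase angle: θ = 360°·(2.16 d)/(29.53 d) = 26.3°.
With cos θ = 0.896, the lit fraction is (1 − 0.896)/2 ≈ 0.052, so 5%.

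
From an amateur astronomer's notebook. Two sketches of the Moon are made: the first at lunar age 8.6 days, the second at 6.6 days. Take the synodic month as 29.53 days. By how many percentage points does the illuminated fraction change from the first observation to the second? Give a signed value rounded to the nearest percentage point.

-21 pp

First observation: θ = 360°·8.6/29.53 = 104.8°, so f = 0.628.
Second observation: θ = 80.5°, f = 0.417.
Δf = 0.417 − 0.628 = -0.211, i.e. -21 pp.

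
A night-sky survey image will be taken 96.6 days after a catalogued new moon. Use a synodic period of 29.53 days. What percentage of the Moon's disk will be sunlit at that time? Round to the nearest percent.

Reduce mod P: 96.6 − 3×29.53 = 8.01 d into the current lunation.
Phase angle: θ = 360°·(8.01 d)/(29.53 d) = 97.6°.
With cos θ = (-0.133), the lit fraction is (1 − (-0.133))/2 ≈ 0.567, so 57%.

57%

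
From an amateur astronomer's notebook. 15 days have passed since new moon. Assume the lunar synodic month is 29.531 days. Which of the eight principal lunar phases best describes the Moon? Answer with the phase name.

full moon

θ ≈ 360° × 15/29.531 = 183°, which falls in the full moon sector.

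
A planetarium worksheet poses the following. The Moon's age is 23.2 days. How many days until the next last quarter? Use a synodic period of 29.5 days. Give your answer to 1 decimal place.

Last quarter occurs at elongation 270°, i.e. at age 29.5 × 270/360 = 22.125 d.
Already past this cycle's last quarter; the next is at 22.125 + 29.5 = 51.625 d, so 51.625 − 23.2 = 28.425 days.

28.4 days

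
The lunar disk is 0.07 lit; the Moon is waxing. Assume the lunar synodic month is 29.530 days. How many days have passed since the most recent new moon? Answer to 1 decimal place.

Invert f = (1 − cos θ)/2 to get cos θ = 1 − 2(0.07) = 0.860, hence θ₀ = arccos 0.860 = 30.7°.
Waxing ⇒ before full, so θ = 30.7°.
That fraction of the synodic month is 30.7/360 × 29.530 d ≈ 2.52 d.

2.5 days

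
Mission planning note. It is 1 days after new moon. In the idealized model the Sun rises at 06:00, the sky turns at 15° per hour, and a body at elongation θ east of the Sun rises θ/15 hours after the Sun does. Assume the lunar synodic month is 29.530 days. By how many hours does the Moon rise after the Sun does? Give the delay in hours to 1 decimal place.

The Moon has covered 1/29.530 of its cycle, so θ ≈ 360° × 1/29.530 = 12.2°.
The Moon trails the Sun by θ/15 = 12.2/15 ≈ 0.81 hours.
So the Moon rises 0.81 h after the Sun.

0.8 h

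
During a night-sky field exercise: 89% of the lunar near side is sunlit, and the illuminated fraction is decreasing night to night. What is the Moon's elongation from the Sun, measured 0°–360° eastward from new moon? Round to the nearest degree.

219°

From f = (1 − cos θ)/2: cos θ = 1 − 2×0.89 = -0.780; arccos → 141.3°.
A waning Moon lies in 180°–360°, so θ = 360° − 141.3° = 218.7°.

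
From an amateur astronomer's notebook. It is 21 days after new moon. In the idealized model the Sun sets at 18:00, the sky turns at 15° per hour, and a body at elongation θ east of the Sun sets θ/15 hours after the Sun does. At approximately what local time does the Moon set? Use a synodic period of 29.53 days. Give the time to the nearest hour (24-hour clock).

11:00

Phase angle: θ = 360°·(21 d)/(29.53 d) = 256.0°.
The Moon trails the Sun by θ/15 = 256.0/15 ≈ 17.07 hours.
18:00 + 17.07 h ≈ 11:04 → 11:00 to the nearest hour.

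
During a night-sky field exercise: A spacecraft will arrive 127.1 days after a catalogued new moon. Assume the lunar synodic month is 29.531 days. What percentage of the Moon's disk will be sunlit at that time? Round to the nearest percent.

Reduce mod P: 127.1 − 4×29.531 = 8.98 d into the current lunation.
The Moon has covered 8.98/29.531 of its cycle, so θ ≈ 360° × 8.98/29.531 = 109.4°.
cos 109.4° = (-0.333), so f = (1 − (-0.333))/2 = 0.666, so 67%.

67%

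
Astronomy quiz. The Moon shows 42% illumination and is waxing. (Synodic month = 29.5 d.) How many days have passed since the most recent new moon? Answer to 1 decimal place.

6.6 days

cos θ = 1 − 2f = 0.160, giving a principal value of 80.8°.
The Moon is waxing (0°–180°), so θ = 80.8° directly.
At 360°/29.5 d per day, 80.8° corresponds to 6.62 days.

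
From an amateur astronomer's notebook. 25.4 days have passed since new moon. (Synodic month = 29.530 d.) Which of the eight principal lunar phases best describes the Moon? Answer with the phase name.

waning crescent

At 25.4/29.530 of the cycle, θ ≈ 310° — the waning crescent range.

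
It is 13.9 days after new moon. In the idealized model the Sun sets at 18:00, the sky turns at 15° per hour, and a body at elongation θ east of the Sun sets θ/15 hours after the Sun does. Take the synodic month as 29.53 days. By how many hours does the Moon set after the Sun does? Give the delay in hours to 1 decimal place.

11.3 h

The Moon has covered 13.9/29.53 of its cycle, so θ ≈ 360° × 13.9/29.53 = 169.5°.
At 15° of sky rotation per hour, 169.5° corresponds to a 11.30 h lag.
So the Moon sets 11.30 h after the Sun.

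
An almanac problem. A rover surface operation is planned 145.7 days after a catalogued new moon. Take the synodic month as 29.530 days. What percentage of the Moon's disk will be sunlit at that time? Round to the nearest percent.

4%

Reduce mod P: 145.7 − 4×29.530 = 27.58 d into the current lunation.
The Moon has covered 27.58/29.530 of its cycle, so θ ≈ 360° × 27.58/29.530 = 336.2°.
cos 336.2° = 0.915, so f = (1 − 0.915)/2 = 0.042, so 4%.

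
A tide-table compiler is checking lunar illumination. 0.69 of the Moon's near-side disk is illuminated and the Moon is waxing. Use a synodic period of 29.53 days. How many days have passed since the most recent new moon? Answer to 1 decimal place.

9.2 days

From f = (1 − cos θ)/2: cos θ = 1 − 2×0.69 = -0.380; arccos → 112.3°.
Waxing ⇒ before full, so θ = 112.3°.
Age = 29.53 × 112.3°/360° ≈ 9.21 days.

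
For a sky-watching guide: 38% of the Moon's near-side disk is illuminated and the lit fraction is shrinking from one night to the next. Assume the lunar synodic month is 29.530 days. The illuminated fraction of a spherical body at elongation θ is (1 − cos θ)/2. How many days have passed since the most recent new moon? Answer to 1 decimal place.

From f = (1 − cos θ)/2: cos θ = 1 − 2×0.38 = 0.240; arccos → 76.1°.
Waning ⇒ past full, so θ = 360° − 76.1° = 283.9°.
Age = 29.530 × 283.9°/360° ≈ 23.29 days.

23.3 days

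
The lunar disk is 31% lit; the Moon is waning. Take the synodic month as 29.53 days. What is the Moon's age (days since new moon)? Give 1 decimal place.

From f = (1 − cos θ)/2: cos θ = 1 − 2×0.31 = 0.380; arccos → 67.7°.
Since the Moon is past full (waning), take the reflex angle: θ = 360° − 67.7° = 292.3°.
At 360°/29.53 d per day, 292.3° corresponds to 23.98 days.

24.0 days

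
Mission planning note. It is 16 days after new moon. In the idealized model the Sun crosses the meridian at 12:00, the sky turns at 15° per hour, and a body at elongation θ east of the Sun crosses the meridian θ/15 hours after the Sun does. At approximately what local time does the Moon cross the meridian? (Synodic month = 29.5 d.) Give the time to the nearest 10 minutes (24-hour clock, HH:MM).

01:00

Phase angle: θ = 360°·(16 d)/(29.5 d) = 195.3°.
Delay after the Sun = 195.3° / (15°/h) ≈ 13.02 h.
12:00 + 13.017 h ≈ 01:01 → 01:00 to the nearest ten minutes.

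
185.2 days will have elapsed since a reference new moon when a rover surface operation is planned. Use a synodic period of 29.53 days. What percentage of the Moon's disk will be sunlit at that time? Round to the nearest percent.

57%

185.2/29.53 = 6.272 lunations, so 6 complete cycles and 8.02 d into the next.
The Moon has covered 8.02/29.53 of its cycle, so θ ≈ 360° × 8.02/29.53 = 97.8°.
Illuminated fraction = (1 − cos 97.8°)/2 = (1 − (-0.135))/2 ≈ 0.568, so 57%.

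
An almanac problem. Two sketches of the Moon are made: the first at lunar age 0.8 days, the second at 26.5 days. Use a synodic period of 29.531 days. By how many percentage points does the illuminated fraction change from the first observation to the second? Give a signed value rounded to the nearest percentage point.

+9 pp

First observation: θ = 360°·0.8/29.531 = 9.8°, so f = 0.007.
Second observation: θ = 323.1°, f = 0.100.
Δf = 0.100 − 0.007 = +0.093, i.e. +9 pp.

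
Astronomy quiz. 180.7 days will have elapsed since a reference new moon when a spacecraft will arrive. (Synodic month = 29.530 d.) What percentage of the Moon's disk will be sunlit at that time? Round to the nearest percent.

13%

180.7 d spans 6 complete synodic months (6 × 29.530 = 177.18 d) plus 3.52 d.
Phase angle: θ = 360°·(3.52 d)/(29.530 d) = 42.9°.
cos 42.9° = 0.732, so f = (1 − 0.732)/2 = 0.134, so 13%.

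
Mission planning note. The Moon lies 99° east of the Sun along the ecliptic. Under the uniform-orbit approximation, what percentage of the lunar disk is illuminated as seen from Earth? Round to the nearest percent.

58%

Half-versine of 99°: (1 − (-0.156))/2 = 0.578, i.e. 58%.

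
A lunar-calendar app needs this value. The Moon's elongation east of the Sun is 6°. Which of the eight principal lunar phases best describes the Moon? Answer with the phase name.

The new moon sector spans roughly -22°–22°; 6° falls inside it.

new moon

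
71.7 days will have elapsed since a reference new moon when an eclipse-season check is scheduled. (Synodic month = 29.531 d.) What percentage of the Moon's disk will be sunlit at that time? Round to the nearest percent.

71.7/29.531 = 2.428 lunations, so 2 complete cycles and 12.64 d into the next.
The Moon has covered 12.64/29.531 of its cycle, so θ ≈ 360° × 12.64/29.531 = 154.1°.
Illuminated fraction = (1 − cos 154.1°)/2 = (1 − (-0.899))/2 ≈ 0.950, so 95%.

95%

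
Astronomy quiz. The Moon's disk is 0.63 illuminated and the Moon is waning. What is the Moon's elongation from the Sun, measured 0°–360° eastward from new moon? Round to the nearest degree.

255°

From f = (1 − cos θ)/2: cos θ = 1 − 2×0.63 = -0.260; arccos → 105.1°.
Since the Moon is past full (waning), take the reflex angle: θ = 360° − 105.1° = 254.9°.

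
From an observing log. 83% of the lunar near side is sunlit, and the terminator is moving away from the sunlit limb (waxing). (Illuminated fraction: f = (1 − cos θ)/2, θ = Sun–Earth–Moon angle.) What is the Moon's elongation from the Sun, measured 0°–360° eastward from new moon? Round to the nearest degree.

131°

From f = (1 − cos θ)/2: cos θ = 1 − 2×0.83 = -0.660; arccos → 131.3°.
Before full moon the principal value applies: θ = 131.3°.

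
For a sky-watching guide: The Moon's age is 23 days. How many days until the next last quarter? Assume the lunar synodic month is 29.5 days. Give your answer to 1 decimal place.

28.6 days

Last quarter occurs at elongation 270°, i.e. at age 29.5 × 270/360 = 22.125 d.
This lunation's last quarter (22.125 d) has passed, so add one period: 51.625 − 23 = 28.625 days.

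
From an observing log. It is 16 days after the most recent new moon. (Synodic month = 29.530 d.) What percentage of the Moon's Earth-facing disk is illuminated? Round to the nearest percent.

The Moon has covered 16/29.530 of its cycle, so θ ≈ 360° × 16/29.530 = 195.1°.
With cos θ = (-0.966), the lit fraction is (1 − (-0.966))/2 ≈ 0.983, so 98%.

98%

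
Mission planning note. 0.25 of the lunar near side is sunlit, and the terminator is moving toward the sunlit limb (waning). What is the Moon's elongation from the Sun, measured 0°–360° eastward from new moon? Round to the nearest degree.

From f = (1 − cos θ)/2: cos θ = 1 − 2×0.25 = 0.500; arccos → 60.0°.
Since the Moon is past full (waning), take the reflex angle: θ = 360° − 60.0° = 300.0°.

300°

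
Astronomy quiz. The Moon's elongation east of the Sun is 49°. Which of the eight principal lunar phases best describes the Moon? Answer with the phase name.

The waxing crescent sector spans roughly 22°–68°; 49° falls inside it.

waxing crescent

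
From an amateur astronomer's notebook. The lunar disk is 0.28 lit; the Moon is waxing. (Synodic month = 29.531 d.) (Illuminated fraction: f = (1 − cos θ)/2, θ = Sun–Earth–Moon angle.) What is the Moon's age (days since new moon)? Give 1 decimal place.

Invert f = (1 − cos θ)/2 to get cos θ = 1 − 2(0.28) = 0.440, hence θ₀ = arccos 0.440 = 63.9°.
Before full moon the principal value applies: θ = 63.9°.
Age = 29.531 × 63.9°/360° ≈ 5.24 days.

5.2 days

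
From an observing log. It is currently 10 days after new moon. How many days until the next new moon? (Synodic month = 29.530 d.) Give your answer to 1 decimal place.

The next new moon completes the synodic month: 29.530 − 10 = 19.530 days.

19.5 days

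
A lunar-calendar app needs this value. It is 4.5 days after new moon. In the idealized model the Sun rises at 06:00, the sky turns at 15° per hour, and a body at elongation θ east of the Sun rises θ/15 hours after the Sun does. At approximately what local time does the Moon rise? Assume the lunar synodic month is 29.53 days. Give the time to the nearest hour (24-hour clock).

Phase angle: θ = 360°·(4.5 d)/(29.53 d) = 54.9°.
At 15° of sky rotation per hour, 54.9° corresponds to a 3.66 h lag.
06:00 + 3.66 h ≈ 09:39 → 10:00 to the nearest hour.

10:00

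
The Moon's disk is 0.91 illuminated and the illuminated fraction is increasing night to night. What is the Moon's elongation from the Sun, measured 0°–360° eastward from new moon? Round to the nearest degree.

From f = (1 − cos θ)/2: cos θ = 1 − 2×0.91 = -0.820; arccos → 145.1°.
Before full moon the principal value applies: θ = 145.1°.

145°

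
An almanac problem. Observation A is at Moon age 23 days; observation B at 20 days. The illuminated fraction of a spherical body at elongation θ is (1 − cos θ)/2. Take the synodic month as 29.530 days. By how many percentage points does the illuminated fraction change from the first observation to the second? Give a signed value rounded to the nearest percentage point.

+31 percentage points

θ₁ = 360° × 23/29.530 = 280.4°, f₁ = (1 − cos θ₁)/2 = 0.410.
θ₂ = 360° × 20/29.530 = 243.8°, f₂ = (1 − cos θ₂)/2 = 0.721.
Change = f₂ − f₁ = +0.311 → +31 percentage points.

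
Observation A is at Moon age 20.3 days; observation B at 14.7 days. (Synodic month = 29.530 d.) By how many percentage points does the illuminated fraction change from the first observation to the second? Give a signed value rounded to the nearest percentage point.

θ₁ = 360° × 20.3/29.530 = 247.5°, f₁ = (1 − cos θ₁)/2 = 0.692.
θ₂ = 360° × 14.7/29.530 = 179.2°, f₂ = (1 − cos θ₂)/2 = 1.000.
Change = f₂ − f₁ = +0.308 → +31 percentage points.

+31 percentage points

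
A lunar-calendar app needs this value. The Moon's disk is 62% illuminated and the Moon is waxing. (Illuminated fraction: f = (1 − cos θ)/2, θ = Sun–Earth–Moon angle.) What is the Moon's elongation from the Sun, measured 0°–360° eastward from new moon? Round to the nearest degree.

cos θ = 1 − 2f = -0.240, giving a principal value of 103.9°.
Waxing ⇒ before full, so θ = 103.9°.

104°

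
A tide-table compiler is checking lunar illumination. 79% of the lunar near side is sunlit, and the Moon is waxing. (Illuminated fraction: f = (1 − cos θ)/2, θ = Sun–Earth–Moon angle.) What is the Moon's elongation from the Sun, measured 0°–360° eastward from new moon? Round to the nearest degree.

125°

cos θ = 1 − 2f = -0.580, giving a principal value of 125.5°.
The Moon is waxing (0°–180°), so θ = 125.5° directly.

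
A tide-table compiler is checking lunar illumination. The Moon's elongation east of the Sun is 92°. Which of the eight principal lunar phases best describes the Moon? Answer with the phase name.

first quarter

The first quarter sector spans roughly 68°–112°; 92° falls inside it.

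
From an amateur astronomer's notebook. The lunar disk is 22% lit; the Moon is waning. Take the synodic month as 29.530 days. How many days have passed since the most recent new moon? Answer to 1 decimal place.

24.9 days

cos θ = 1 − 2f = 0.560, giving a principal value of 55.9°.
Since the Moon is past full (waning), take the reflex angle: θ = 360° − 55.9° = 304.1°.
That fraction of the synodic month is 304.1/360 × 29.530 d ≈ 24.94 d.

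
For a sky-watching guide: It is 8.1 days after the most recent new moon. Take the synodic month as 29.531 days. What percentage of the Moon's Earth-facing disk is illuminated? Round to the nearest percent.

58%

The Moon has covered 8.1/29.531 of its cycle, so θ ≈ 360° × 8.1/29.531 = 98.7°.
With cos θ = (-0.152), the lit fraction is (1 − (-0.152))/2 ≈ 0.576, so 58%.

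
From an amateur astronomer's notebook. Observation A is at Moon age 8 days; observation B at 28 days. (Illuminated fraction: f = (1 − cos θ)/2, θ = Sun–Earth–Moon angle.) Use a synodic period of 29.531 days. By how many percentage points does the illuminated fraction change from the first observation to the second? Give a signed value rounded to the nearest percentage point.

-54 percentage points

θ₁ = 360° × 8/29.531 = 97.5°, f₁ = (1 − cos θ₁)/2 = 0.565.
θ₂ = 360° × 28/29.531 = 341.3°, f₂ = (1 − cos θ₂)/2 = 0.026.
Change = f₂ − f₁ = -0.539 → -54 percentage points.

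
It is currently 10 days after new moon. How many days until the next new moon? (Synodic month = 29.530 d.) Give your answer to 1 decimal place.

One full lunation from the last new moon is 29.530 d; remaining = 29.530 − 10 = 19.530 d.

19.5 days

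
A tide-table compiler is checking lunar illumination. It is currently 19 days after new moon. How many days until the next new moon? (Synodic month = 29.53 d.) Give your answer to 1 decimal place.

10.5 days

One full lunation from the last new moon is 29.53 d; remaining = 29.53 − 19 = 10.530 d.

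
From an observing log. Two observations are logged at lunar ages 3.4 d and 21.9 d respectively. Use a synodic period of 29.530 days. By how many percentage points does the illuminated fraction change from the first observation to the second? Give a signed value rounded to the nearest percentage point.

+40 pp

θ₁ = 360° × 3.4/29.530 = 41.4°, f₁ = (1 − cos θ₁)/2 = 0.125.
θ₂ = 360° × 21.9/29.530 = 267.0°, f₂ = (1 − cos θ₂)/2 = 0.526.
Change = f₂ − f₁ = +0.401 → +40 percentage points.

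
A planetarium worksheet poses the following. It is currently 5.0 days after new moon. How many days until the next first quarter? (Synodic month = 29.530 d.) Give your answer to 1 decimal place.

First quarter is 0.25 of the way through the cycle: age 0.25 × 29.530 = 7.383 d.
That is 7.383 − 5.0 = 2.383 days ahead.

2.4 days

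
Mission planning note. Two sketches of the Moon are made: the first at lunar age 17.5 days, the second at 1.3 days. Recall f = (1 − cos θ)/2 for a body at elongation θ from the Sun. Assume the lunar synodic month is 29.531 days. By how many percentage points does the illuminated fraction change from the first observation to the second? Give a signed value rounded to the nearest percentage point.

-90 pp

θ₁ = 360° × 17.5/29.531 = 213.3°, f₁ = (1 − cos θ₁)/2 = 0.918.
θ₂ = 360° × 1.3/29.531 = 15.8°, f₂ = (1 − cos θ₂)/2 = 0.019.
Change = f₂ − f₁ = -0.899 → -90 percentage points.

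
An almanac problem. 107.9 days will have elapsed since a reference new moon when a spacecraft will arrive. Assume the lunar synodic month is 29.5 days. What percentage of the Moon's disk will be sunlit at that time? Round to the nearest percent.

Reduce mod P: 107.9 − 3×29.5 = 19.40 d into the current lunation.
The Moon has covered 19.40/29.5 of its cycle, so θ ≈ 360° × 19.40/29.5 = 236.7°.
With cos θ = (-0.548), the lit fraction is (1 − (-0.548))/2 ≈ 0.774, so 77%.

77%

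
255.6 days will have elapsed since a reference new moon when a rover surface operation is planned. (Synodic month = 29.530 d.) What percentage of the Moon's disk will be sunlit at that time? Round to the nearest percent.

78%

Reduce mod P: 255.6 − 8×29.530 = 19.36 d into the current lunation.
Elongation θ = 360° × 19.36/29.530 ≈ 236.0°.
With cos θ = (-0.559), the lit fraction is (1 − (-0.559))/2 ≈ 0.779, so 78%.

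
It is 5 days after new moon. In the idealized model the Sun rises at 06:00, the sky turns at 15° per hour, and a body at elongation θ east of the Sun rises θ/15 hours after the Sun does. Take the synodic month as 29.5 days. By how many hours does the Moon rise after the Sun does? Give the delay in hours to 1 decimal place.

4.1 h

Elongation θ = 360° × 5/29.5 ≈ 61.0°.
The Moon trails the Sun by θ/15 = 61.0/15 ≈ 4.07 hours.
So the Moon rises 4.07 h after the Sun.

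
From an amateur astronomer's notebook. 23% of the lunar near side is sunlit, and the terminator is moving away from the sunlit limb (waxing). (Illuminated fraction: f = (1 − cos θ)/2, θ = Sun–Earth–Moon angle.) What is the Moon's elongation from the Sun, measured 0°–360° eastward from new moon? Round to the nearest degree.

57°

From f = (1 − cos θ)/2: cos θ = 1 − 2×0.23 = 0.540; arccos → 57.3°.
Before full moon the principal value applies: θ = 57.3°.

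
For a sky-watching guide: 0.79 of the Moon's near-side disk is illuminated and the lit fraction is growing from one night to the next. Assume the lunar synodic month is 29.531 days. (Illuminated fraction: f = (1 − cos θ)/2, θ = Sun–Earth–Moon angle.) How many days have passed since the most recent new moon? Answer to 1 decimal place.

10.3 days

From f = (1 − cos θ)/2: cos θ = 1 − 2×0.79 = -0.580; arccos → 125.5°.
Before full moon the principal value applies: θ = 125.5°.
That fraction of the synodic month is 125.5/360 × 29.531 d ≈ 10.29 d.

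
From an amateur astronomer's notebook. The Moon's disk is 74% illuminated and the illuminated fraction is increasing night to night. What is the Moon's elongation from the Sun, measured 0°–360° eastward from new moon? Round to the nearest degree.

From f = (1 − cos θ)/2: cos θ = 1 − 2×0.74 = -0.480; arccos → 118.7°.
Waxing ⇒ before full, so θ = 118.7°.

119°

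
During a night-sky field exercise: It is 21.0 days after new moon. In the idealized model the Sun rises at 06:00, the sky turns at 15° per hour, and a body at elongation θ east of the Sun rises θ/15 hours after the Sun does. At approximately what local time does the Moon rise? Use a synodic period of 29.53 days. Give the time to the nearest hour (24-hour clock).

23:00

Phase angle: θ = 360°·(21.0 d)/(29.53 d) = 256.0°.
At 15° of sky rotation per hour, 256.0° corresponds to a 17.07 h lag.
06:00 + 17.07 h ≈ 23:04 → 23:00 to the nearest hour.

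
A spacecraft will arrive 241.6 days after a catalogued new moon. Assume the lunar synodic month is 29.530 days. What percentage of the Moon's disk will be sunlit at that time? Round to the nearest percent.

241.6 d spans 8 complete synodic months (8 × 29.530 = 236.24 d) plus 5.36 d.
The Moon has covered 5.36/29.530 of its cycle, so θ ≈ 360° × 5.36/29.530 = 65.3°.
cos 65.3° = 0.417, so f = (1 − 0.417)/2 = 0.291, so 29%.

29%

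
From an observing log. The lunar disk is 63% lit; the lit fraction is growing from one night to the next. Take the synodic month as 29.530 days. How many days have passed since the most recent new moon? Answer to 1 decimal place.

Invert f = (1 − cos θ)/2 to get cos θ = 1 − 2(0.63) = -0.260, hence θ₀ = arccos -0.260 = 105.1°.
The Moon is waxing (0°–180°), so θ = 105.1° directly.
That fraction of the synodic month is 105.1/360 × 29.530 d ≈ 8.62 d.

8.6 days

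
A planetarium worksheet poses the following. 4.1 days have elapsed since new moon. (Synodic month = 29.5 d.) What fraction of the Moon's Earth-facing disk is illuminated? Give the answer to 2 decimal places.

Phase angle: θ = 360°·(4.1 d)/(29.5 d) = 50.0°.
With cos θ = 0.642, the lit fraction is (1 − 0.642)/2 ≈ 0.179.

0.18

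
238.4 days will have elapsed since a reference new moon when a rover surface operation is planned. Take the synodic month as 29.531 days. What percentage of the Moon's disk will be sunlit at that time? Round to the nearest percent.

5%

Reduce mod P: 238.4 − 8×29.531 = 2.15 d into the current lunation.
Elongation θ = 360° × 2.15/29.531 ≈ 26.2°.
With cos θ = 0.897, the lit fraction is (1 − 0.897)/2 ≈ 0.052, so 5%.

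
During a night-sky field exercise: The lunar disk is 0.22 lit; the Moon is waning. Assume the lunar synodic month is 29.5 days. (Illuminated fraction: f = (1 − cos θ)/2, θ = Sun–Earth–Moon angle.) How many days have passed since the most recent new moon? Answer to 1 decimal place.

24.9 days

cos θ = 1 − 2f = 0.560, giving a principal value of 55.9°.
Since the Moon is past full (waning), take the reflex angle: θ = 360° − 55.9° = 304.1°.
Age = 29.5 × 304.1°/360° ≈ 24.92 days.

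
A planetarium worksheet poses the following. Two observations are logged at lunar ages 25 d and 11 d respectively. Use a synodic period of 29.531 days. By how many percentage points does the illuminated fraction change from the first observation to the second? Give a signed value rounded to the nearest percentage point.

θ₁ = 360° × 25/29.531 = 304.8°, f₁ = (1 − cos θ₁)/2 = 0.215.
θ₂ = 360° × 11/29.531 = 134.1°, f₂ = (1 − cos θ₂)/2 = 0.848.
Change = f₂ − f₁ = +0.633 → +63 percentage points.

+63 percentage points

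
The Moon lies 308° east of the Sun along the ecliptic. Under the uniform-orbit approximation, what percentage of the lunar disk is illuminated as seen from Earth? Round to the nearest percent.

19%

f = (1 − cos 308°)/2 = (1 − 0.616)/2 ≈ 0.192, i.e. 19%.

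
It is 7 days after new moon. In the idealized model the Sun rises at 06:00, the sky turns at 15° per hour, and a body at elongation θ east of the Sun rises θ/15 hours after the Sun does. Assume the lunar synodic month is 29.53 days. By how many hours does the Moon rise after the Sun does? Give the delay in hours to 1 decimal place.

5.7 h

Elongation θ = 360° × 7/29.53 ≈ 85.3°.
Delay after the Sun = 85.3° / (15°/h) ≈ 5.69 h.
So the Moon rises 5.69 h after the Sun.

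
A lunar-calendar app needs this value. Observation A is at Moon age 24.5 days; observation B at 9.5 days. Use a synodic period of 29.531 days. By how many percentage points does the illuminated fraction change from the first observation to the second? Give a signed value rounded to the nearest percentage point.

+46 percentage points

θ₁ = 360° × 24.5/29.531 = 298.7°, f₁ = (1 − cos θ₁)/2 = 0.260.
θ₂ = 360° × 9.5/29.531 = 115.8°, f₂ = (1 − cos θ₂)/2 = 0.718.
Change = f₂ − f₁ = +0.458 → +46 percentage points.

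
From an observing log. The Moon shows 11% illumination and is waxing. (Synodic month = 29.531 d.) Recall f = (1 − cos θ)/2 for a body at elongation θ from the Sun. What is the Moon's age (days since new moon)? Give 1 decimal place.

3.2 days

From f = (1 − cos θ)/2: cos θ = 1 − 2×0.11 = 0.780; arccos → 38.7°.
Before full moon the principal value applies: θ = 38.7°.
At 360°/29.531 d per day, 38.7° corresponds to 3.18 days.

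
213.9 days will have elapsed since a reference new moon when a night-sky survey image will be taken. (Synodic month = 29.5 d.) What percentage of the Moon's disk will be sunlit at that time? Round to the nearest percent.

Reduce mod P: 213.9 − 7×29.5 = 7.40 d into the current lunation.
Elongation θ = 360° × 7.40/29.5 ≈ 90.3°.
Illuminated fraction = (1 − cos 90.3°)/2 = (1 − (-0.005))/2 ≈ 0.503, so 50%.

50%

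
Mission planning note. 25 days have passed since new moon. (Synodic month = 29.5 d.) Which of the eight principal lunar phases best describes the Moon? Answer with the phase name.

At 25/29.5 of the cycle, θ ≈ 305° — the waning crescent range.

waning crescent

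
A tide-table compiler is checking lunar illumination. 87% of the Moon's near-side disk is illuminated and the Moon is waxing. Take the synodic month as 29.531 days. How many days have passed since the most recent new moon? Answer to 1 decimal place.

cos θ = 1 − 2f = -0.740, giving a principal value of 137.7°.
The Moon is waxing (0°–180°), so θ = 137.7° directly.
At 360°/29.531 d per day, 137.7° corresponds to 11.30 days.

11.3 days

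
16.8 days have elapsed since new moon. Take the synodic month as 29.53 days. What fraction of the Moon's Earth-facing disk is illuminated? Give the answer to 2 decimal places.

0.95

Phase angle: θ = 360°·(16.8 d)/(29.53 d) = 204.8°.
With cos θ = (-0.908), the lit fraction is (1 − (-0.908))/2 ≈ 0.954.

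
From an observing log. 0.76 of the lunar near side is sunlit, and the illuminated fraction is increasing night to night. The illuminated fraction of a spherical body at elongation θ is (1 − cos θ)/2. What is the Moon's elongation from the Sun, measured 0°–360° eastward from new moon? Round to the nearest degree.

From f = (1 − cos θ)/2: cos θ = 1 − 2×0.76 = -0.520; arccos → 121.3°.
Before full moon the principal value applies: θ = 121.3°.

121°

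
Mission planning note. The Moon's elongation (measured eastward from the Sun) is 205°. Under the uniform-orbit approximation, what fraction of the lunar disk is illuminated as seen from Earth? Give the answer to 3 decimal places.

f = (1 − cos 205°)/2 = (1 − (-0.906))/2 ≈ 0.953.

0.953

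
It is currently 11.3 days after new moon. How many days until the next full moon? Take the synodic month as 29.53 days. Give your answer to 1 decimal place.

Full moon occurs at elongation 180°, i.e. at age 29.53 × 180/360 = 14.765 d.
That is 14.765 − 11.3 = 3.465 days ahead.

3.5 days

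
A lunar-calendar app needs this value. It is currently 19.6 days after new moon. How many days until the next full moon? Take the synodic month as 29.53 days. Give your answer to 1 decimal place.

Full moon occurs at elongation 180°, i.e. at age 29.53 × 180/360 = 14.765 d.
This lunation's full moon (14.765 d) has passed, so add one period: 44.295 − 19.6 = 24.695 days.

24.7 days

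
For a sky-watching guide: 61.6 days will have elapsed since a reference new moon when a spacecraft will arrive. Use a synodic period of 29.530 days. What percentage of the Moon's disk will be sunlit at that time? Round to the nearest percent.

7%

Reduce mod P: 61.6 − 2×29.530 = 2.54 d into the current lunation.
The Moon has covered 2.54/29.530 of its cycle, so θ ≈ 360° × 2.54/29.530 = 31.0°.
cos 31.0° = 0.857, so f = (1 − 0.857)/2 = 0.071, so 7%.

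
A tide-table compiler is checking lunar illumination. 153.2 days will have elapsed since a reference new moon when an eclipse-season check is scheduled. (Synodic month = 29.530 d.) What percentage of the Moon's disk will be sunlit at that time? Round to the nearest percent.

153.2 d spans 5 complete synodic months (5 × 29.530 = 147.65 d) plus 5.55 d.
Phase angle: θ = 360°·(5.55 d)/(29.530 d) = 67.7°.
Illuminated fraction = (1 − cos 67.7°)/2 = (1 − 0.380)/2 ≈ 0.310, so 31%.

31%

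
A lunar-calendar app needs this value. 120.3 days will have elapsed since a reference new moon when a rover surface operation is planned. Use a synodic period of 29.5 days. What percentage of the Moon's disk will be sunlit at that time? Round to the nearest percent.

6%

Reduce mod P: 120.3 − 4×29.5 = 2.30 d into the current lunation.
Elongation θ = 360° × 2.30/29.5 ≈ 28.1°.
cos 28.1° = 0.882, so f = (1 − 0.882)/2 = 0.059, so 6%.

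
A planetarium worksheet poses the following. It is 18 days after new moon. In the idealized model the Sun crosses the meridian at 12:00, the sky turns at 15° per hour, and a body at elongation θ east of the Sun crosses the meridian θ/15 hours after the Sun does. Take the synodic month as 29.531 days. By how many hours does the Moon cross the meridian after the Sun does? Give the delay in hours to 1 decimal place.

14.6 h

Phase angle: θ = 360°·(18 d)/(29.531 d) = 219.4°.
The Moon trails the Sun by θ/15 = 219.4/15 ≈ 14.63 hours.
So the Moon crosses the meridian 14.63 h after the Sun.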